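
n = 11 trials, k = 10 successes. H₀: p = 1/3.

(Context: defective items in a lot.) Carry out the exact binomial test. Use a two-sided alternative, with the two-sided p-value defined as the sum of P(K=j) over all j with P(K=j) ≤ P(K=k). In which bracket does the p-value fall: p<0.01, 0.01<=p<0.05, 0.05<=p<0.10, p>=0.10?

Exact binomial: n=11, k=10, p₀=1/3=0.3333
P(X=j) = C(n,j)·p₀^j·(1−p₀)^(n−j); p = Σ P(X=j) over j with P(X=j) ≤ P(X=10)
p-value (two-sided) = 0.00013
→ bracket: p<0.01

p-value bracket: p<0.01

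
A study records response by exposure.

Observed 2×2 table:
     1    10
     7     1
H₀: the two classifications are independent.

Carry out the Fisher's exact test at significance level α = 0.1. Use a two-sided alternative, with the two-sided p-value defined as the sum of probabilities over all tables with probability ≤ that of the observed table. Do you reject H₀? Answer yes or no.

reject H₀: yes

Margins: r₁=11, r₂=8, c₁=8, c₂=11, n=19
p_obs = C(11,1)·C(8,7)/C(19,8); sum pmf over tables with pmf ≤ p_obs
p-value (two-sided) = 0.00118
At α=0.1: p < α → reject H₀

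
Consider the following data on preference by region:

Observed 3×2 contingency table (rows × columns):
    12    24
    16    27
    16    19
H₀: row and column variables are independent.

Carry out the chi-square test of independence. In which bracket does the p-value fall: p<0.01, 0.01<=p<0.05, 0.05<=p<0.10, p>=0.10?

Row totals [36, 43, 35], col totals [44, 70], n=114
χ² = (12−13.89)²/13.89 + (24−22.11)²/22.11 + (16−16.60)²/16.60 + (27−26.40)²/26.40 + (16−13.51)²/13.51 + (19−21.49)²/21.49 = 1.2039
df = 2
p-value (upper-tail) = 0.54774
→ bracket: p>=0.10

p-value bracket: p>=0.10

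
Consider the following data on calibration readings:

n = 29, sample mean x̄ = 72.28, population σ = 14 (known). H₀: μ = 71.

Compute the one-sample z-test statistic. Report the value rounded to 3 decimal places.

test statistic = 0.492

SE = σ/√n = 14/√29 = 2.5997
z = (x̄−μ₀)/SE = (72.28−71)/2.5997 = 0.4924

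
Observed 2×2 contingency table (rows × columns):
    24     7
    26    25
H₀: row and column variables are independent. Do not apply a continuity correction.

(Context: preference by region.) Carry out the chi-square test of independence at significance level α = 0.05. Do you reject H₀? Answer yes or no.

reject H₀: yes

Row totals [31, 51], col totals [50, 32], n=82
χ² = (24−18.90)²/18.90 + (7−12.10)²/12.10 + (26−31.10)²/31.10 + (25−19.90)²/19.90 = 5.6639
df = 1
p-value (upper-tail) = 0.01732
At α=0.05: p < α → reject H₀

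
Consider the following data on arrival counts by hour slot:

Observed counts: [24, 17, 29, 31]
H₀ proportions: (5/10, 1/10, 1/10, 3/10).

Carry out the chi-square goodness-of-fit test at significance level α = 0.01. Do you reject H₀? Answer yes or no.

n = 101; E_i = n·p_i = [50.50, 10.10, 10.10, 30.30]
χ² = (24−50.50)²/50.50 + (17−10.10)²/10.10 + (29−10.10)²/10.10 + (31−30.30)²/30.30 = 54.0033
df = 3
p-value (upper-tail) = 0.00000
At α=0.01: p < α → reject H₀

reject H₀: yes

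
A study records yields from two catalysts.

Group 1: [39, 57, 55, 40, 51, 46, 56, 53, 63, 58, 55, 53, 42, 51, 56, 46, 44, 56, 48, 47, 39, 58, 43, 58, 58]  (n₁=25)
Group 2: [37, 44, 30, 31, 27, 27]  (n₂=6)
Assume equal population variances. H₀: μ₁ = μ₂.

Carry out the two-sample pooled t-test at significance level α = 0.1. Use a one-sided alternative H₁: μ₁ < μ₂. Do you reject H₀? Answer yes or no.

reject H₀: no

x̄₁=50.880, s₁=6.978, n₁=25
x̄₂=32.667, s₂=6.653, n₂=6
s_p² = [24·6.978² + 5·6.653²]/29 = 47.9301
SE = √(s_p²·(1/25+1/6)) = 3.1473
t = (50.880−32.667)/3.1473 = 5.7870
df = 29
p-value (one-sided, H₁ less) = 1.00000
At α=0.1: p ≥ α → fail to reject H₀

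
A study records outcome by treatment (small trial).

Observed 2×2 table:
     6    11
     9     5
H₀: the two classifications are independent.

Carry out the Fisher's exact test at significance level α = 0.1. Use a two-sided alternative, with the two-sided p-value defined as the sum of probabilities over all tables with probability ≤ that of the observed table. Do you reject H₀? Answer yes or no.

reject H₀: no

Margins: r₁=17, r₂=14, c₁=15, c₂=16, n=31
p_obs = C(17,6)·C(14,9)/C(31,15); sum pmf over tables with pmf ≤ p_obs
p-value (two-sided) = 0.15561
At α=0.1: p ≥ α → fail to reject H₀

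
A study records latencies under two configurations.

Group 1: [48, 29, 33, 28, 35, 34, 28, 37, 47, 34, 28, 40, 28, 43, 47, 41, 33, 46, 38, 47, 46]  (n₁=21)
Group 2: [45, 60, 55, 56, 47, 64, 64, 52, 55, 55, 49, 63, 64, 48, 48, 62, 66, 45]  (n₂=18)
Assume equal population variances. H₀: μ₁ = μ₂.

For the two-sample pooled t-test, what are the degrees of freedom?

df = n₁ + n₂ − 2 = 21 + 18 − 2 = 37

degrees of freedom = 37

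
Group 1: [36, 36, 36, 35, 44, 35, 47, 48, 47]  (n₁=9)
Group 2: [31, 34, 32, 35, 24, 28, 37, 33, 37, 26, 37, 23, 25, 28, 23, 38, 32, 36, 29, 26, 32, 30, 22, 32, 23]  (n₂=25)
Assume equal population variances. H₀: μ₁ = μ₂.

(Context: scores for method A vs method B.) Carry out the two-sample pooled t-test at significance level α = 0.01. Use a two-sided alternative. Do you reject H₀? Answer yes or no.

reject H₀: yes

x̄₁=40.444, s₁=5.855, n₁=9
x̄₂=30.120, s₂=5.110, n₂=25
s_p² = [8·5.855² + 24·5.110²]/32 = 28.1519
SE = √(s_p²·(1/9+1/25)) = 2.0625
t = (40.444−30.120)/2.0625 = 5.0057
df = 32
p-value (two-sided) = 0.00002
At α=0.01: p < α → reject H₀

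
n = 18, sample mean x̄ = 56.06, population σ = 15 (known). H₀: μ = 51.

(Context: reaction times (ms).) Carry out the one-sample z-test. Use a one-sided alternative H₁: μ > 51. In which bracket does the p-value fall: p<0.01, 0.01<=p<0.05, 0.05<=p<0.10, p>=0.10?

p-value bracket: 0.05<=p<0.10

SE = σ/√n = 15/√18 = 3.5355
z = (x̄−μ₀)/SE = (56.06−51)/3.5355 = 1.4312
p-value (one-sided, H₁ greater) = 0.07619
→ bracket: 0.05<=p<0.10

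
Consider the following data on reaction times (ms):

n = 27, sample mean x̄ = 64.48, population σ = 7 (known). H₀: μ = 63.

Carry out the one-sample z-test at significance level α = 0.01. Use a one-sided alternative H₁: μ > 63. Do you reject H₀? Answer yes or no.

reject H₀: no

SE = σ/√n = 7/√27 = 1.3472
z = (x̄−μ₀)/SE = (64.48−63)/1.3472 = 1.0986
p-value (one-sided, H₁ greater) = 0.13597
At α=0.01: p ≥ α → fail to reject H₀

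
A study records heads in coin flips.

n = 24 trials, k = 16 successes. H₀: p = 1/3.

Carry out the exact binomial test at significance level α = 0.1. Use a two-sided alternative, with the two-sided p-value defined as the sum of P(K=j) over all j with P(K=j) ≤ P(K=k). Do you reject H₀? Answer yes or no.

reject H₀: yes

Exact binomial: n=24, k=16, p₀=1/3=0.3333
P(X=j) = C(n,j)·p₀^j·(1−p₀)^(n−j); p = Σ P(X=j) over j with P(X=j) ≤ P(X=16)
p-value (two-sided) = 0.00092
At α=0.1: p < α → reject H₀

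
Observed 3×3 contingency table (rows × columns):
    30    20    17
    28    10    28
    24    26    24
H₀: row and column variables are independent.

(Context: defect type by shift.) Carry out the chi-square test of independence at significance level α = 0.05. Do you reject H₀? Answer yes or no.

reject H₀: yes

Row totals [67, 66, 74], col totals [82, 56, 69], n=207
χ² = (30−26.54)²/26.54 + (20−18.13)²/18.13 + (17−22.33)²/22.33 + (28−26.14)²/26.14 + (10−17.86)²/17.86 + (28−22.00)²/22.00 + (24−29.31)²/29.31 + (26−20.02)²/20.02 + (24−24.67)²/24.67 = 9.9100
df = 4
p-value (upper-tail) = 0.04197
At α=0.05: p < α → reject H₀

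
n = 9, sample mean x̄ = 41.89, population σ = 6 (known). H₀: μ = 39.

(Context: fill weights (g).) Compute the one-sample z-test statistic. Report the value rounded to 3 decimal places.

test statistic = 1.445

SE = σ/√n = 6/√9 = 2.0000
z = (x̄−μ₀)/SE = (41.89−39)/2.0000 = 1.4450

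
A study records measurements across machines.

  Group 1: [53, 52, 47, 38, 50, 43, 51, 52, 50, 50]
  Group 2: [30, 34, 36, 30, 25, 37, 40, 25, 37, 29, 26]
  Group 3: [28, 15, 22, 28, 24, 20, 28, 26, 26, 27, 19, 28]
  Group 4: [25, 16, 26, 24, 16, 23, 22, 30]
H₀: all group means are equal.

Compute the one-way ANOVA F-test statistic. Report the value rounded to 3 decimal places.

Group means [48.60, 31.73, 24.25, 22.75], grand mean 31.902
SSB = Σnᵢ(x̄ᵢ−x̄)² = 4161.278; SSW = ΣΣ(x−x̄ᵢ)² = 852.332
MSB = 4161.278/3 = 1387.0926; MSW = 852.332/37 = 23.0360
F = MSB/MSW = 60.2141
df = (3, 37)

test statistic = 60.214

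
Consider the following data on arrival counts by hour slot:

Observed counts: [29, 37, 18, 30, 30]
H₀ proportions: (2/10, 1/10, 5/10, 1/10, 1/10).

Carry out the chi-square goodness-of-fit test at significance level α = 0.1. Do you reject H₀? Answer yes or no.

reject H₀: yes

n = 144; E_i = n·p_i = [28.80, 14.40, 72.00, 14.40, 14.40]
χ² = (29−28.80)²/28.80 + (37−14.40)²/14.40 + (18−72.00)²/72.00 + (30−14.40)²/14.40 + (30−14.40)²/14.40 = 109.7708
df = 4
p-value (upper-tail) = 0.00000
At α=0.1: p < α → reject H₀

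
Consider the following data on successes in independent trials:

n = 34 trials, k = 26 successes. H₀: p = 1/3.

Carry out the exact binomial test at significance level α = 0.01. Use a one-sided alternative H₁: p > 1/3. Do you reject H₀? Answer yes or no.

reject H₀: yes

Exact binomial: n=34, k=26, p₀=1/3=0.3333
P(X≥26) from Σ C(n,i)·p₀^i·(1−p₀)^(n−i)
p-value (one-sided, H₁ greater) = 0.00000
At α=0.01: p < α → reject H₀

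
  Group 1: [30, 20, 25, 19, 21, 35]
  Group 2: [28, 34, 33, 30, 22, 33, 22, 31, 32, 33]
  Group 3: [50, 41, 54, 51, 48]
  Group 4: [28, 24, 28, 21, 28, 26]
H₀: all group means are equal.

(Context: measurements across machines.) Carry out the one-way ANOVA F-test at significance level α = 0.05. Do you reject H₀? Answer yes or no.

Group means [25.00, 29.80, 48.80, 25.83], grand mean 31.370
SSB = Σnᵢ(x̄ᵢ−x̄)² = 1971.063; SSW = ΣΣ(x−x̄ᵢ)² = 517.233
MSB = 1971.063/3 = 657.0210; MSW = 517.233/23 = 22.4884
F = MSB/MSW = 29.2160
df = (3, 23)
p-value (upper-tail) = 0.00000
At α=0.05: p < α → reject H₀

reject H₀: yes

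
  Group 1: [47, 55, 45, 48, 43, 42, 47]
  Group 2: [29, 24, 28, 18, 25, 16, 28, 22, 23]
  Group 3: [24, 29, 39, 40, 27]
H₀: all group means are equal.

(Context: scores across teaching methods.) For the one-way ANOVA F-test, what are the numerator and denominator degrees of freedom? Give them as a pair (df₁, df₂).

degrees of freedom = [2, 18]

k = 3 groups, N = 21 total
df = (k−1, N−k) = (3−1, 21−3) = (2, 18)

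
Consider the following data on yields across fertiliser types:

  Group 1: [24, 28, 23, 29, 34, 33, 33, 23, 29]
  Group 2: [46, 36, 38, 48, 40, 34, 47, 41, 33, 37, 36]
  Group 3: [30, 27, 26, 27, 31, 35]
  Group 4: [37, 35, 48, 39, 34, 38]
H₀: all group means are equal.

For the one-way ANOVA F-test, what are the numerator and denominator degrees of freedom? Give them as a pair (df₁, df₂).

degrees of freedom = [3, 28]

k = 4 groups, N = 32 total
df = (k−1, N−k) = (4−1, 32−4) = (3, 28)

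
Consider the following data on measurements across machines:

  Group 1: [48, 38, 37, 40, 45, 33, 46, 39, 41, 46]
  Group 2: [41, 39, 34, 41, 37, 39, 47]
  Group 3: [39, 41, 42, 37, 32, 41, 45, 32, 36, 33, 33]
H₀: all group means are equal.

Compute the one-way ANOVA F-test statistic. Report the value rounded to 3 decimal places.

test statistic = 2.010

Group means [41.30, 39.71, 37.36], grand mean 39.357
SSB = Σnᵢ(x̄ᵢ−x̄)² = 82.355; SSW = ΣΣ(x−x̄ᵢ)² = 512.074
MSB = 82.355/2 = 41.1773; MSW = 512.074/25 = 20.4830
F = MSB/MSW = 2.0103
df = (2, 25)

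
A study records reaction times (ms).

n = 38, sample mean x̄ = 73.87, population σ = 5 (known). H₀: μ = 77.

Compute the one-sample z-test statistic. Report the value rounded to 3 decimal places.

test statistic = -3.859

SE = σ/√n = 5/√38 = 0.8111
z = (x̄−μ₀)/SE = (73.87−77)/0.8111 = -3.8589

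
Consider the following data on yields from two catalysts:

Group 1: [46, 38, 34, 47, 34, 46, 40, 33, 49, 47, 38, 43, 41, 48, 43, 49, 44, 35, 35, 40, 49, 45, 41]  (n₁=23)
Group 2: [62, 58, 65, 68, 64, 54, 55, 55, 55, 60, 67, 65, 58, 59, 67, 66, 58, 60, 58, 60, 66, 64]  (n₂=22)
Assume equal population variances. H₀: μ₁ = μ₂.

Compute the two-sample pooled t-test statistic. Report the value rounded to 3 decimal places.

test statistic = -12.980

x̄₁=41.957, s₁=5.347, n₁=23
x̄₂=61.091, s₂=4.482, n₂=22
s_p² = [22·5.347² + 21·4.482²]/43 = 24.4366
SE = √(s_p²·(1/23+1/22)) = 1.4742
t = (41.957−61.091)/1.4742 = -12.9797
df = 43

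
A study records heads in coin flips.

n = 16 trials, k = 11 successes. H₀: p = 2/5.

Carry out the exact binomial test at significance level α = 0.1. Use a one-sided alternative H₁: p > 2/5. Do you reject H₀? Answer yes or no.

reject H₀: yes

Exact binomial: n=16, k=11, p₀=2/5=0.4000
P(X≥11) from Σ C(n,i)·p₀^i·(1−p₀)^(n−i)
p-value (one-sided, H₁ greater) = 0.01914
At α=0.1: p < α → reject H₀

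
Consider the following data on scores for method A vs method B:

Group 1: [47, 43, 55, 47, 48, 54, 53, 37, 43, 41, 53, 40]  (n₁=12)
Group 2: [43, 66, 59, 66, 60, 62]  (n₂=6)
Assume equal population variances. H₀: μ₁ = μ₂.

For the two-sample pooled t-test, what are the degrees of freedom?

degrees of freedom = 16

df = n₁ + n₂ − 2 = 12 + 6 − 2 = 16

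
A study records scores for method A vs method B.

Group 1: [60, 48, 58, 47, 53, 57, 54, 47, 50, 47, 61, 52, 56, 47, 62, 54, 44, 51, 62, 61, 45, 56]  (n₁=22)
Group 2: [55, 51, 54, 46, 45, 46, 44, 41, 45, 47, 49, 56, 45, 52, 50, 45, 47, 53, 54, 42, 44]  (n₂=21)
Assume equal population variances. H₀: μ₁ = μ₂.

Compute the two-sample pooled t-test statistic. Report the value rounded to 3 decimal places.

x̄₁=53.273, s₁=5.881, n₁=22
x̄₂=48.143, s₂=4.486, n₂=21
s_p² = [21·5.881² + 20·4.486²]/41 = 27.5350
SE = √(s_p²·(1/22+1/21)) = 1.6009
t = (53.273−48.143)/1.6009 = 3.2044
df = 41

test statistic = 3.204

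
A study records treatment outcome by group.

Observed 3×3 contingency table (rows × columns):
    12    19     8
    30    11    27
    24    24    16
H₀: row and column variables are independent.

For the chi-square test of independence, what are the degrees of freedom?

df = (r−1)(c−1) = (3−1)·(3−1) = 4

degrees of freedom = 4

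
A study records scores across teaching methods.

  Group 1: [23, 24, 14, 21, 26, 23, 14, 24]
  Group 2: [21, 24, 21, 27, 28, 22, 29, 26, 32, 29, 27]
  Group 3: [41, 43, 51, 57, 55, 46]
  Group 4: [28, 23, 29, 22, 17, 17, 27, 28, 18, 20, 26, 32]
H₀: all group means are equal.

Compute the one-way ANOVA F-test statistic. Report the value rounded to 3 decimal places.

test statistic = 45.463

Group means [21.12, 26.00, 48.83, 23.92], grand mean 27.973
SSB = Σnᵢ(x̄ᵢ−x̄)² = 3226.348; SSW = ΣΣ(x−x̄ᵢ)² = 780.625
MSB = 3226.348/3 = 1075.4493; MSW = 780.625/33 = 23.6553
F = MSB/MSW = 45.4634
df = (3, 33)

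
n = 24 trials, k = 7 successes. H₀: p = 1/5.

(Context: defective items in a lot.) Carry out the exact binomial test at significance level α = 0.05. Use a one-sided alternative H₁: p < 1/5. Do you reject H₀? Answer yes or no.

reject H₀: no

Exact binomial: n=24, k=7, p₀=1/5=0.2000
P(X≤7) from Σ C(n,i)·p₀^i·(1−p₀)^(n−i)
p-value (one-sided, H₁ less) = 0.91083
At α=0.05: p ≥ α → fail to reject H₀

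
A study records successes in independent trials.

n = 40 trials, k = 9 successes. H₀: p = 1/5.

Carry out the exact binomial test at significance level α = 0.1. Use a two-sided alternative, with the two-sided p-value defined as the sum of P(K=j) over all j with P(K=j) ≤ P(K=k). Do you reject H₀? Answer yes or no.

Exact binomial: n=40, k=9, p₀=1/5=0.2000
P(X=j) = C(n,j)·p₀^j·(1−p₀)^(n−j); p = Σ P(X=j) over j with P(X=j) ≤ P(X=9)
p-value (two-sided) = 0.69276
At α=0.1: p ≥ α → fail to reject H₀

reject H₀: no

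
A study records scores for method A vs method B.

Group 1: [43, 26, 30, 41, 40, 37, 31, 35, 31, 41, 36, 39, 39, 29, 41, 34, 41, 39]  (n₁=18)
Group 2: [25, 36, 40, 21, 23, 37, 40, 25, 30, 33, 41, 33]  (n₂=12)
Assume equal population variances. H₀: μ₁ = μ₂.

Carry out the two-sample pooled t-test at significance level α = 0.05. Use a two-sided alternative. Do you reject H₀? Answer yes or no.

reject H₀: no

x̄₁=36.278, s₁=5.039, n₁=18
x̄₂=32.000, s₂=7.110, n₂=12
s_p² = [17·5.039² + 11·7.110²]/28 = 35.2718
SE = √(s_p²·(1/18+1/12)) = 2.2133
t = (36.278−32.000)/2.2133 = 1.9327
df = 28
p-value (two-sided) = 0.06344
At α=0.05: p ≥ α → fail to reject H₀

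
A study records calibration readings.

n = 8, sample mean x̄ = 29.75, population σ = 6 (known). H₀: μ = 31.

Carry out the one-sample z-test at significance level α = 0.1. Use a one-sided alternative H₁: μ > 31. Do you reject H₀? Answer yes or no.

reject H₀: no

SE = σ/√n = 6/√8 = 2.1213
z = (x̄−μ₀)/SE = (29.75−31)/2.1213 = -0.5893
p-value (one-sided, H₁ greater) = 0.72216
At α=0.1: p ≥ α → fail to reject H₀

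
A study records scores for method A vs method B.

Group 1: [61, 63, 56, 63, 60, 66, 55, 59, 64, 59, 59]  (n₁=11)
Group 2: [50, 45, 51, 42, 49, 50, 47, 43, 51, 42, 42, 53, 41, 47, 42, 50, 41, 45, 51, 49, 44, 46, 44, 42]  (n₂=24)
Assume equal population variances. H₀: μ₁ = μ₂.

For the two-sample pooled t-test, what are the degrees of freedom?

df = n₁ + n₂ − 2 = 11 + 24 − 2 = 33

degrees of freedom = 33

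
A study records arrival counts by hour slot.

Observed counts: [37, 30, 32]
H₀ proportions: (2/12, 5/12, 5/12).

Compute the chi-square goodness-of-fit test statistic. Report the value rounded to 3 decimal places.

n = 99; E_i = n·p_i = [16.50, 41.25, 41.25]
χ² = (37−16.50)²/16.50 + (30−41.25)²/41.25 + (32−41.25)²/41.25 = 30.6121
df = 2

test statistic = 30.612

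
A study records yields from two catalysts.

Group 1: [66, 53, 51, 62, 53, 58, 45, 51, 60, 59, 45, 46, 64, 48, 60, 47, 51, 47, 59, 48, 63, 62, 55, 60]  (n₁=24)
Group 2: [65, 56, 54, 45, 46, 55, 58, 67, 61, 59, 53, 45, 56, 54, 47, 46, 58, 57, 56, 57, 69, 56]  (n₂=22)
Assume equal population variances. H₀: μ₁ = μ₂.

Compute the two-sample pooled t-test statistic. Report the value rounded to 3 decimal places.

test statistic = -0.376

x̄₁=54.708, s₁=6.727, n₁=24
x̄₂=55.455, s₂=6.724, n₂=22
s_p² = [23·6.727² + 21·6.724²]/44 = 45.2367
SE = √(s_p²·(1/24+1/22)) = 1.9852
t = (54.708−55.455)/1.9852 = -0.3759
df = 44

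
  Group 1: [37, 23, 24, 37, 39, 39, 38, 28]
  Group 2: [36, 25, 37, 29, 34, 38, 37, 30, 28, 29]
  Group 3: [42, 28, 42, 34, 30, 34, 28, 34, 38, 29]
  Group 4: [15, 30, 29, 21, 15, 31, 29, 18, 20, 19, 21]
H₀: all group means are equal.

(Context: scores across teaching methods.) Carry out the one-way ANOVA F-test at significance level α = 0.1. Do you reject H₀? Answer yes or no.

Group means [33.12, 32.30, 33.90, 22.55], grand mean 30.128
SSB = Σnᵢ(x̄ᵢ−x̄)² = 893.757; SSW = ΣΣ(x−x̄ᵢ)² = 1152.602
MSB = 893.757/3 = 297.9189; MSW = 1152.602/35 = 32.9315
F = MSB/MSW = 9.0466
df = (3, 35)
p-value (upper-tail) = 0.00014
At α=0.1: p < α → reject H₀

reject H₀: yes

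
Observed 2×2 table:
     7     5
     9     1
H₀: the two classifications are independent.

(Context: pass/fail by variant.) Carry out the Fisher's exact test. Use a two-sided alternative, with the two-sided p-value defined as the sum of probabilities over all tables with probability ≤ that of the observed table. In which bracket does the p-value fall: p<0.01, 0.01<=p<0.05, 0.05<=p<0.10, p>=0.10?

Margins: r₁=12, r₂=10, c₁=16, c₂=6, n=22
p_obs = C(12,7)·C(10,9)/C(22,16); sum pmf over tables with pmf ≤ p_obs
p-value (two-sided) = 0.16188
→ bracket: p>=0.10

p-value bracket: p>=0.10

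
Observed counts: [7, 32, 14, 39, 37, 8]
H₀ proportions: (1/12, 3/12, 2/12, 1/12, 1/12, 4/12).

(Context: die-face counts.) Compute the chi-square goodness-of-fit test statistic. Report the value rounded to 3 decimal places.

n = 137; E_i = n·p_i = [11.42, 34.25, 22.83, 11.42, 11.42, 45.67]
χ² = (7−11.42)²/11.42 + (32−34.25)²/34.25 + (14−22.83)²/22.83 + (39−11.42)²/11.42 + (37−11.42)²/11.42 + (8−45.67)²/45.67 = 160.3139
df = 5

test statistic = 160.314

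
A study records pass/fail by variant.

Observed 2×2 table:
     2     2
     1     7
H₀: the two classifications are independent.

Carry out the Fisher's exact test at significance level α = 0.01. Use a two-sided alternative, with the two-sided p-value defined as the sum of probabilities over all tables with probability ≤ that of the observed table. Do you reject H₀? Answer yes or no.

Margins: r₁=4, r₂=8, c₁=3, c₂=9, n=12
p_obs = C(4,2)·C(8,1)/C(12,3); sum pmf over tables with pmf ≤ p_obs
p-value (two-sided) = 0.23636
At α=0.01: p ≥ α → fail to reject H₀

reject H₀: no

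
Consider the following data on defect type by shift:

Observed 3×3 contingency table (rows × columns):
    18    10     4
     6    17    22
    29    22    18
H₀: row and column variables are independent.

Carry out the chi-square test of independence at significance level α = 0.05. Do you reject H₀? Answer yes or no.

Row totals [32, 45, 69], col totals [53, 49, 44], n=146
χ² = (18−11.62)²/11.62 + (10−10.74)²/10.74 + (4−9.64)²/9.64 + (6−16.34)²/16.34 + (17−15.10)²/15.10 + (22−13.56)²/13.56 + (29−25.05)²/25.05 + (22−23.16)²/23.16 + (18−20.79)²/20.79 = 19.9470
df = 4
p-value (upper-tail) = 0.00051
At α=0.05: p < α → reject H₀

reject H₀: yes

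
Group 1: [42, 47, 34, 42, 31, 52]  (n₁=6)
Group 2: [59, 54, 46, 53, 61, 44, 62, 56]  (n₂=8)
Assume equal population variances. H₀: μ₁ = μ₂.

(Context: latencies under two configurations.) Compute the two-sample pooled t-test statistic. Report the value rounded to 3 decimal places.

test statistic = -3.378

x̄₁=41.333, s₁=7.840, n₁=6
x̄₂=54.375, s₂=6.610, n₂=8
s_p² = [5·7.840² + 7·6.610²]/12 = 51.1007
SE = √(s_p²·(1/6+1/8)) = 3.8606
t = (41.333−54.375)/3.8606 = -3.3781
df = 12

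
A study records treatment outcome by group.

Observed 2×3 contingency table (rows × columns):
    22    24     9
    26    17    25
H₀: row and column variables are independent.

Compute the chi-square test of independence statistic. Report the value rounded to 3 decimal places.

test statistic = 7.771

Row totals [55, 68], col totals [48, 41, 34], n=123
χ² = (22−21.46)²/21.46 + (24−18.33)²/18.33 + (9−15.20)²/15.20 + (26−26.54)²/26.54 + (17−22.67)²/22.67 + (25−18.80)²/18.80 = 7.7707
df = 2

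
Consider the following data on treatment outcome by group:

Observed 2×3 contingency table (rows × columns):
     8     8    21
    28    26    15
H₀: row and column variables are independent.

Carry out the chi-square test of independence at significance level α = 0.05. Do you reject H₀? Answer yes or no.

Row totals [37, 69], col totals [36, 34, 36], n=106
χ² = (8−12.57)²/12.57 + (8−11.87)²/11.87 + (21−12.57)²/12.57 + (28−23.43)²/23.43 + (26−22.13)²/22.13 + (15−23.43)²/23.43 = 13.1814
df = 2
p-value (upper-tail) = 0.00137
At α=0.05: p < α → reject H₀

reject H₀: yes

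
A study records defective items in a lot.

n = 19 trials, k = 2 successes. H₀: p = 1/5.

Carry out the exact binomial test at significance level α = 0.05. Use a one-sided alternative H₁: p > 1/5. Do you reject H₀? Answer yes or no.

reject H₀: no

Exact binomial: n=19, k=2, p₀=1/5=0.2000
P(X≥2) from Σ C(n,i)·p₀^i·(1−p₀)^(n−i)
p-value (one-sided, H₁ greater) = 0.91713
At α=0.05: p ≥ α → fail to reject H₀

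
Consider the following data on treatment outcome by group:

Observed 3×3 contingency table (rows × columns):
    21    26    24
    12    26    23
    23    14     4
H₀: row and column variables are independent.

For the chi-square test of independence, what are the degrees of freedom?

degrees of freedom = 4

df = (r−1)(c−1) = (3−1)·(3−1) = 4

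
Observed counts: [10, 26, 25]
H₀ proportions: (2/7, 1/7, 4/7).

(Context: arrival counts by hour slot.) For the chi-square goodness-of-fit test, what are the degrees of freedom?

degrees of freedom = 2

df = k − 1 = 3 − 1 = 2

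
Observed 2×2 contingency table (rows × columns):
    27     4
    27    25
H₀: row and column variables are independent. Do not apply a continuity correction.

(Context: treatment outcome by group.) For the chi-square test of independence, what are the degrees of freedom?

degrees of freedom = 1

df = (r−1)(c−1) = (2−1)·(2−1) = 1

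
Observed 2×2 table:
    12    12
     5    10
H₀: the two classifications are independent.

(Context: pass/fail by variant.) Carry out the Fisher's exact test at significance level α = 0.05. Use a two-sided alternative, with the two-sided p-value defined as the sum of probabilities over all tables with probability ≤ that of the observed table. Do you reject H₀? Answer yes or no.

reject H₀: no

Margins: r₁=24, r₂=15, c₁=17, c₂=22, n=39
p_obs = C(24,12)·C(15,5)/C(39,17); sum pmf over tables with pmf ≤ p_obs
p-value (two-sided) = 0.34287
At α=0.05: p ≥ α → fail to reject H₀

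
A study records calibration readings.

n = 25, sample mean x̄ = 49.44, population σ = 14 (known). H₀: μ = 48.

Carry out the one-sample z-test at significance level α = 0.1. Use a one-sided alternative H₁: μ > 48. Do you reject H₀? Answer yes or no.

reject H₀: no

SE = σ/√n = 14/√25 = 2.8000
z = (x̄−μ₀)/SE = (49.44−48)/2.8000 = 0.5143
p-value (one-sided, H₁ greater) = 0.30353
At α=0.1: p ≥ α → fail to reject H₀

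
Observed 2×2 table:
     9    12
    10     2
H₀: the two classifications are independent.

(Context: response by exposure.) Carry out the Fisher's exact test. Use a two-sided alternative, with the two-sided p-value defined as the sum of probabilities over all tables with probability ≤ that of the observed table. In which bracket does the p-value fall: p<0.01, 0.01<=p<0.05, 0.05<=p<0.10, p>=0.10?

Margins: r₁=21, r₂=12, c₁=19, c₂=14, n=33
p_obs = C(21,9)·C(12,10)/C(33,19); sum pmf over tables with pmf ≤ p_obs
p-value (two-sided) = 0.03279
→ bracket: 0.01<=p<0.05

p-value bracket: 0.01<=p<0.05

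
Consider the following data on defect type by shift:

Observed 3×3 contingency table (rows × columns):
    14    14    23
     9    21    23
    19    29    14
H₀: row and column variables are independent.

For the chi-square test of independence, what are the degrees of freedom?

degrees of freedom = 4

df = (r−1)(c−1) = (3−1)·(3−1) = 4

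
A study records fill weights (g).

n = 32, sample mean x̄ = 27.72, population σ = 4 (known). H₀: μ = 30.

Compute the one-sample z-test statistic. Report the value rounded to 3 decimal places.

SE = σ/√n = 4/√32 = 0.7071
z = (x̄−μ₀)/SE = (27.72−30)/0.7071 = -3.2244

test statistic = -3.224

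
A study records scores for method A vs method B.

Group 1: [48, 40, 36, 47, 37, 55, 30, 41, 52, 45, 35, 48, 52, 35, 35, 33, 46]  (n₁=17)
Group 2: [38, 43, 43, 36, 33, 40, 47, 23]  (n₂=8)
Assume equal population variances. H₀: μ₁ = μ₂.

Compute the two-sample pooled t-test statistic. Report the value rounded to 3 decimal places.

x̄₁=42.059, s₁=7.620, n₁=17
x̄₂=37.875, s₂=7.453, n₂=8
s_p² = [16·7.620² + 7·7.453²]/23 = 57.2964
SE = √(s_p²·(1/17+1/8)) = 3.2454
t = (42.059−37.875)/3.2454 = 1.2892
df = 23

test statistic = 1.289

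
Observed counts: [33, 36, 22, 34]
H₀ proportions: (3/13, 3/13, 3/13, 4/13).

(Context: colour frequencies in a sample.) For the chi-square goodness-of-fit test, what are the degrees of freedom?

df = k − 1 = 4 − 1 = 3

degrees of freedom = 3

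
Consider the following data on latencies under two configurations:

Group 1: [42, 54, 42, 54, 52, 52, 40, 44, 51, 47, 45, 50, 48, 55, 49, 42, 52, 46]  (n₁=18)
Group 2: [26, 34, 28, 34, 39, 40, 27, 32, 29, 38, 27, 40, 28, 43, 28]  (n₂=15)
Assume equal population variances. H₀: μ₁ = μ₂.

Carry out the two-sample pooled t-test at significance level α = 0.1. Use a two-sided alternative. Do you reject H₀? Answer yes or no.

reject H₀: yes

x̄₁=48.056, s₁=4.759, n₁=18
x̄₂=32.867, s₂=5.817, n₂=15
s_p² = [17·4.759² + 14·5.817²]/31 = 27.6993
SE = √(s_p²·(1/18+1/15)) = 1.8400
t = (48.056−32.867)/1.8400 = 8.2550
df = 31
p-value (two-sided) = 0.00000
At α=0.1: p < α → reject H₀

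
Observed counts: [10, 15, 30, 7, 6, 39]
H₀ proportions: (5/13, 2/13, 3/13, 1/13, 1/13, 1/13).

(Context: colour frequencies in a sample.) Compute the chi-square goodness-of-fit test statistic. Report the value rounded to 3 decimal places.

n = 107; E_i = n·p_i = [41.15, 16.46, 24.69, 8.23, 8.23, 8.23]
χ² = (10−41.15)²/41.15 + (15−16.46)²/16.46 + (30−24.69)²/24.69 + (7−8.23)²/8.23 + (6−8.23)²/8.23 + (39−8.23)²/8.23 = 140.6682
df = 5

test statistic = 140.668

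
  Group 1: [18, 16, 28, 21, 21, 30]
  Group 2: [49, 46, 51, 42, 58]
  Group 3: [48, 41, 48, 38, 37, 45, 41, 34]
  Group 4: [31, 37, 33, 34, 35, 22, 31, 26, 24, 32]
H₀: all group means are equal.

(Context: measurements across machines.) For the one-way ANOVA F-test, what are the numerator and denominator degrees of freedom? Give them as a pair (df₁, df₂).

degrees of freedom = [3, 25]

k = 4 groups, N = 29 total
df = (k−1, N−k) = (4−1, 29−4) = (3, 25)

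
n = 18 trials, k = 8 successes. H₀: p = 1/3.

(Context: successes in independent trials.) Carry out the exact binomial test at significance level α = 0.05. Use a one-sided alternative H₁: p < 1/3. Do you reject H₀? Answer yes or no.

Exact binomial: n=18, k=8, p₀=1/3=0.3333
P(X≤8) from Σ C(n,i)·p₀^i·(1−p₀)^(n−i)
p-value (one-sided, H₁ less) = 0.89240
At α=0.05: p ≥ α → fail to reject H₀

reject H₀: no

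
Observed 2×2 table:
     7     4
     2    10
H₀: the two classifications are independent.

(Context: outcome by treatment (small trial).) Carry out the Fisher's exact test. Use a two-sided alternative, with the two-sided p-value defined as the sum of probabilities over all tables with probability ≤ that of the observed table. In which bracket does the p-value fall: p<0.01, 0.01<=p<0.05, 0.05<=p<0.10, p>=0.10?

p-value bracket: 0.01<=p<0.05

Margins: r₁=11, r₂=12, c₁=9, c₂=14, n=23
p_obs = C(11,7)·C(12,2)/C(23,9); sum pmf over tables with pmf ≤ p_obs
p-value (two-sided) = 0.03607
→ bracket: 0.01<=p<0.05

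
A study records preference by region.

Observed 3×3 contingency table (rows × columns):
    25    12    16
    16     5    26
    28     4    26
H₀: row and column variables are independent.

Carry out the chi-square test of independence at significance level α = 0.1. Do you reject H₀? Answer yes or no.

reject H₀: yes

Row totals [53, 47, 58], col totals [69, 21, 68], n=158
χ² = (25−23.15)²/23.15 + (12−7.04)²/7.04 + (16−22.81)²/22.81 + (16−20.53)²/20.53 + (5−6.25)²/6.25 + (26−20.23)²/20.23 + (28−25.33)²/25.33 + (4−7.71)²/7.71 + (26−24.96)²/24.96 = 10.6710
df = 4
p-value (upper-tail) = 0.03052
At α=0.1: p < α → reject H₀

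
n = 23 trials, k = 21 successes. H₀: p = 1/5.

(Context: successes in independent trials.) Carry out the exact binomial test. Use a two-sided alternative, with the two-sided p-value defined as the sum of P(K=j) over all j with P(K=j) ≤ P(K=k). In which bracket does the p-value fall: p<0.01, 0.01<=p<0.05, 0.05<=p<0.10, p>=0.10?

Exact binomial: n=23, k=21, p₀=1/5=0.2000
P(X=j) = C(n,j)·p₀^j·(1−p₀)^(n−j); p = Σ P(X=j) over j with P(X=j) ≤ P(X=21)
p-value (two-sided) = 0.00000
→ bracket: p<0.01

p-value bracket: p<0.01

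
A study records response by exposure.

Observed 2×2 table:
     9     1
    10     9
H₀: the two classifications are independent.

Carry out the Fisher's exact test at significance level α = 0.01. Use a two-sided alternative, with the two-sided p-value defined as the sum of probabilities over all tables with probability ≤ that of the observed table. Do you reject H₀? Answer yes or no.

Margins: r₁=10, r₂=19, c₁=19, c₂=10, n=29
p_obs = C(10,9)·C(19,10)/C(29,19); sum pmf over tables with pmf ≤ p_obs
p-value (two-sided) = 0.09757
At α=0.01: p ≥ α → fail to reject H₀

reject H₀: no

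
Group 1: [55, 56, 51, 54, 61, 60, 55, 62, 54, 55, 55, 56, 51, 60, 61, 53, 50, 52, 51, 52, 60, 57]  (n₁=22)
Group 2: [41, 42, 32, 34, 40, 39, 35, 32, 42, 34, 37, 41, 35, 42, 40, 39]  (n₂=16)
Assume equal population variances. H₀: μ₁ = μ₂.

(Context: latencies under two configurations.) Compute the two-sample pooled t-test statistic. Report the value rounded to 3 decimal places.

x̄₁=55.500, s₁=3.738, n₁=22
x̄₂=37.812, s₂=3.637, n₂=16
s_p² = [21·3.738² + 15·3.637²]/36 = 13.6649
SE = √(s_p²·(1/22+1/16)) = 1.2146
t = (55.500−37.812)/1.2146 = 14.5627
df = 36

test statistic = 14.563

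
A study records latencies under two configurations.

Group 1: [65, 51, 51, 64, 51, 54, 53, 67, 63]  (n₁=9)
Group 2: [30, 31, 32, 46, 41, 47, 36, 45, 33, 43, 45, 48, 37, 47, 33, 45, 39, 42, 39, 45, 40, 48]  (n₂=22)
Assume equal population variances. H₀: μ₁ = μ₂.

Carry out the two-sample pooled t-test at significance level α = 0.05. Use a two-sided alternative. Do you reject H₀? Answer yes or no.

x̄₁=57.667, s₁=6.874, n₁=9
x̄₂=40.545, s₂=5.934, n₂=22
s_p² = [8·6.874² + 21·5.934²]/29 = 38.5329
SE = √(s_p²·(1/9+1/22)) = 2.4562
t = (57.667−40.545)/2.4562 = 6.9706
df = 29
p-value (two-sided) = 0.00000
At α=0.05: p < α → reject H₀

reject H₀: yes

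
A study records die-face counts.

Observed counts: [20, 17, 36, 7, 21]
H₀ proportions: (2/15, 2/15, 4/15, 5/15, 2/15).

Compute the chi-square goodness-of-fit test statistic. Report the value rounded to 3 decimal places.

test statistic = 32.485

n = 101; E_i = n·p_i = [13.47, 13.47, 26.93, 33.67, 13.47]
χ² = (20−13.47)²/13.47 + (17−13.47)²/13.47 + (36−26.93)²/26.93 + (7−33.67)²/33.67 + (21−13.47)²/13.47 = 32.4851
df = 4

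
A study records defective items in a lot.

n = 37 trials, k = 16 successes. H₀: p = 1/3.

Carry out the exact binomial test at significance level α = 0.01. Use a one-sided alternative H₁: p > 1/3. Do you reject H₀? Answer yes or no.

Exact binomial: n=37, k=16, p₀=1/3=0.3333
P(X≥16) from Σ C(n,i)·p₀^i·(1−p₀)^(n−i)
p-value (one-sided, H₁ greater) = 0.13537
At α=0.01: p ≥ α → fail to reject H₀

reject H₀: no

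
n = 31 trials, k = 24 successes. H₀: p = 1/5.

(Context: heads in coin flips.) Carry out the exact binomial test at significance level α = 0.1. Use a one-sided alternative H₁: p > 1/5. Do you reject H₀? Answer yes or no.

Exact binomial: n=31, k=24, p₀=1/5=0.2000
P(X≥24) from Σ C(n,i)·p₀^i·(1−p₀)^(n−i)
p-value (one-sided, H₁ greater) = 0.00000
At α=0.1: p < α → reject H₀

reject H₀: yes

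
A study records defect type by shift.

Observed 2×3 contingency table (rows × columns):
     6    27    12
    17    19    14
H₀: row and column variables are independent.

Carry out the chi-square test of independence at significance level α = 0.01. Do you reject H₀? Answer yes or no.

reject H₀: no

Row totals [45, 50], col totals [23, 46, 26], n=95
χ² = (6−10.89)²/10.89 + (27−21.79)²/21.79 + (12−12.32)²/12.32 + (17−12.11)²/12.11 + (19−24.21)²/24.21 + (14−13.68)²/13.68 = 6.5610
df = 2
p-value (upper-tail) = 0.03761
At α=0.01: p ≥ α → fail to reject H₀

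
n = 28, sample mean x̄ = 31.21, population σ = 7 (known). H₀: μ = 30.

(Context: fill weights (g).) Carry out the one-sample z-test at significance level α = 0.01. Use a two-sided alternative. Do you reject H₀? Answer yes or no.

reject H₀: no

SE = σ/√n = 7/√28 = 1.3229
z = (x̄−μ₀)/SE = (31.21−30)/1.3229 = 0.9147
p-value (two-sided) = 0.36036
At α=0.01: p ≥ α → fail to reject H₀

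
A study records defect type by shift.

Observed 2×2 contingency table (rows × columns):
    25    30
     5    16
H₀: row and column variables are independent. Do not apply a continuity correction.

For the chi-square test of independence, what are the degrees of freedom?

degrees of freedom = 1

df = (r−1)(c−1) = (2−1)·(2−1) = 1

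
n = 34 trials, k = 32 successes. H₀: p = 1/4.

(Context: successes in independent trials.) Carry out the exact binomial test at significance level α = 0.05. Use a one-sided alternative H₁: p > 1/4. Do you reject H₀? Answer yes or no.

reject H₀: yes

Exact binomial: n=34, k=32, p₀=1/4=0.2500
P(X≥32) from Σ C(n,i)·p₀^i·(1−p₀)^(n−i)
p-value (one-sided, H₁ greater) = 0.00000
At α=0.05: p < α → reject H₀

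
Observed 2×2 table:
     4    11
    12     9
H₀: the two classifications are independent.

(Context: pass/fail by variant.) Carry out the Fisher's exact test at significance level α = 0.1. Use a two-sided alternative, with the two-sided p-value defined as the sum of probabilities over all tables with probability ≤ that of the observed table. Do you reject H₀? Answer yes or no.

reject H₀: yes

Margins: r₁=15, r₂=21, c₁=16, c₂=20, n=36
p_obs = C(15,4)·C(21,12)/C(36,16); sum pmf over tables with pmf ≤ p_obs
p-value (two-sided) = 0.09585
At α=0.1: p < α → reject H₀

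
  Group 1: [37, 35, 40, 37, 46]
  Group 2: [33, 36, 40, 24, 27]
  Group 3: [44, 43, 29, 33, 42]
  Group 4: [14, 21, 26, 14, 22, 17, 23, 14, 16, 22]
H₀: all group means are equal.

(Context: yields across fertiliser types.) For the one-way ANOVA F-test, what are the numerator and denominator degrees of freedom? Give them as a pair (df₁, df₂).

k = 4 groups, N = 25 total
df = (k−1, N−k) = (4−1, 25−4) = (3, 21)

degrees of freedom = [3, 21]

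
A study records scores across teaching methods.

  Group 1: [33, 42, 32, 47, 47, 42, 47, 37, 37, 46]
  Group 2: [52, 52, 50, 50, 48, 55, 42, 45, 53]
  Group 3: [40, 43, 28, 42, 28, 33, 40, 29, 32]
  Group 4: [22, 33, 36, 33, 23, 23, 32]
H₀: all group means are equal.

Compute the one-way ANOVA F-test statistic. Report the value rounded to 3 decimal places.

Group means [41.00, 49.67, 35.00, 28.86], grand mean 39.257
SSB = Σnᵢ(x̄ᵢ−x̄)² = 1925.829; SSW = ΣΣ(x−x̄ᵢ)² = 966.857
MSB = 1925.829/3 = 641.9429; MSW = 966.857/31 = 31.1889
F = MSB/MSW = 20.5824
df = (3, 31)

test statistic = 20.582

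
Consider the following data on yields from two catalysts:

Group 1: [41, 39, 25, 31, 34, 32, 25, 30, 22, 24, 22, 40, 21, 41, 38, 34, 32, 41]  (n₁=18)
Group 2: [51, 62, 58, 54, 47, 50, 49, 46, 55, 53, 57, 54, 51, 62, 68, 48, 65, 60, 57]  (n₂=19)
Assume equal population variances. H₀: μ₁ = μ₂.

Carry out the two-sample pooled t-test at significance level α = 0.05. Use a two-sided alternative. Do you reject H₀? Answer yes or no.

x̄₁=31.778, s₁=7.224, n₁=18
x̄₂=55.105, s₂=6.244, n₂=19
s_p² = [17·7.224² + 18·6.244²]/35 = 45.3972
SE = √(s_p²·(1/18+1/19)) = 2.2162
t = (31.778−55.105)/2.2162 = -10.5261
df = 35
p-value (two-sided) = 0.00000
At α=0.05: p < α → reject H₀

reject H₀: yes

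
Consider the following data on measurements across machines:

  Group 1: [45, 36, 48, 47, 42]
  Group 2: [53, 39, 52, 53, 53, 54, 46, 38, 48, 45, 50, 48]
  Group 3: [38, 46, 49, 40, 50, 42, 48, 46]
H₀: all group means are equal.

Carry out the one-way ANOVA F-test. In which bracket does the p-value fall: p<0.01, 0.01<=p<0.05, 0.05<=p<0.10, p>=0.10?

p-value bracket: p>=0.10

Group means [43.60, 48.25, 44.88], grand mean 46.240
SSB = Σnᵢ(x̄ᵢ−x̄)² = 98.235; SSW = ΣΣ(x−x̄ᵢ)² = 552.325
MSB = 98.235/2 = 49.1175; MSW = 552.325/22 = 25.1057
F = MSB/MSW = 1.9564
df = (2, 22)
p-value (upper-tail) = 0.16519
→ bracket: p>=0.10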